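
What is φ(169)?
156

169 = 13^2
φ(n) = n × ∏(1 - 1/p) for each prime p dividing n
φ(169) = 169 × (1 - 1/13) = 156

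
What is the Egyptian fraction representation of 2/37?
1/19 + 1/703

Greedy algorithm:
2/37: ceiling(37/2) = 19, use 1/19
1/703: ceiling(703/1) = 703, use 1/703
Result: 2/37 = 1/19 + 1/703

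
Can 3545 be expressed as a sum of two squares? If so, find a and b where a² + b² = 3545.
8² + 59² (a=8, b=59)

Factorization: 3545 = 5 × 709
By Fermat: n is sum of two squares iff every prime p ≡ 3 (mod 4) appears to even power.
All primes ≡ 3 (mod 4) appear to even power.
Search a = 0, 1, 2, … for 3545 - a² a perfect square: first hit at a = 8: 3545 - 64 = 3481 = 59².
3545 = 8² + 59² = 64 + 3481 ✓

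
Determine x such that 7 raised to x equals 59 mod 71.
3

Baby-step giant-step with step n = ⌈√71⌉ = 9.
Baby steps 7^j mod 71 (j:value) for j=0..8: 0:1, 1:7, 2:49, 3:59, 4:58, 5:51, 6:2, 7:14, 8:27.
h = 59 is already in the table at j=3, so x = 3.
Check: 7^3 ≡ 59 (mod 71).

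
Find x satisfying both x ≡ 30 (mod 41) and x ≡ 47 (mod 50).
1547

Using Chinese Remainder Theorem:
M = 41 × 50 = 2050
M1 = 50, M2 = 41
y1 = 50^(-1) mod 41 = 32
y2 = 41^(-1) mod 50 = 11
x = (30×50×32 + 47×41×11) mod 2050 = 1547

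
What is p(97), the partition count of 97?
133230930

p(n) counts ways to write n as a sum of positive integers (order ignored).
Euler's pentagonal recurrence: p(k) = p(k-1) + p(k-2) - p(k-5) - p(k-7) + p(k-12) + p(k-15) - ... (offsets j(3j∓1)/2, signs ++--, p(0)=1, p(<0)=0).
DP table for k = 0..96: p(0)=1, p(1)=1, p(2)=2, p(3)=3, p(4)=5, p(5)=7, p(6)=11, p(7)=15, p(8)=22, p(9)=30, p(10)=42, p(11)=56, p(12)=77, p(13)=101, p(14)=135, p(15)=176, p(16)=231, p(17)=297, p(18)=385, p(19)=490, p(20)=627, p(21)=792, p(22)=1002, p(23)=1255, p(24)=1575, p(25)=1958, p(26)=2436, p(27)=3010, p(28)=3718, p(29)=4565, p(30)=5604, p(31)=6842, p(32)=8349, p(33)=10143, p(34)=12310, p(35)=14883, p(36)=17977, p(37)=21637, p(38)=26015, p(39)=31185, p(40)=37338, p(41)=44583, p(42)=53174, p(43)=63261, p(44)=75175, p(45)=89134, p(46)=105558, p(47)=124754, p(48)=147273, p(49)=173525, p(50)=204226, p(51)=239943, p(52)=281589, p(53)=329931, p(54)=386155, p(55)=451276, p(56)=526823, p(57)=614154, p(58)=715220, p(59)=831820, p(60)=966467, p(61)=1121505, p(62)=1300156, p(63)=1505499, p(64)=1741630, p(65)=2012558, p(66)=2323520, p(67)=2679689, p(68)=3087735, p(69)=3554345, p(70)=4087968, p(71)=4697205, p(72)=5392783, p(73)=6185689, p(74)=7089500, p(75)=8118264, p(76)=9289091, p(77)=10619863, p(78)=12132164, p(79)=13848650, p(80)=15796476, p(81)=18004327, p(82)=20506255, p(83)=23338469, p(84)=26543660, p(85)=30167357, p(86)=34262962, p(87)=38887673, p(88)=44108109, p(89)=49995925, p(90)=56634173, p(91)=64112359, p(92)=72533807, p(93)=82010177, p(94)=92669720, p(95)=104651419, p(96)=118114304.
Final step: p(97) = p(96) + p(95) - p(92) - p(90) + p(85) + p(82) - p(75) - p(71) + p(62) + p(57) - p(46) - p(40) + p(27) + p(20) - p(5)
= 118114304 + 104651419 - 72533807 - 56634173 + 30167357 + 20506255 - 8118264 - 4697205 + 1300156 + 614154 - 105558 - 37338 + 3010 + 627 - 7
= 133230930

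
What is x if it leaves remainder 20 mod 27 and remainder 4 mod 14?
74

Using Chinese Remainder Theorem:
M = 27 × 14 = 378
M1 = 14, M2 = 27
y1 = 14^(-1) mod 27 = 2
y2 = 27^(-1) mod 14 = 13
x = (20×14×2 + 4×27×13) mod 378 = 74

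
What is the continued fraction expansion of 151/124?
[1; 4, 1, 1, 2, 5]

Euclidean algorithm steps:
151 = 1 × 124 + 27
124 = 4 × 27 + 16
27 = 1 × 16 + 11
16 = 1 × 11 + 5
11 = 2 × 5 + 1
5 = 5 × 1 + 0
Continued fraction: [1; 4, 1, 1, 2, 5]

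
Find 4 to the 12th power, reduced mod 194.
96

Repeated squaring. Binary of 12 = 1100.
4^1 ≡ 4 (mod 194); 4^2 ≡ 16 (mod 194); 4^4 ≡ 62 (mod 194); 4^8 ≡ 158 (mod 194)
4^12 = 4^4 × 4^8 ≡ 96 (mod 194)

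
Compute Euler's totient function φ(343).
294

343 = 7^3
φ(n) = n × ∏(1 - 1/p) for each prime p dividing n
φ(343) = 343 × (1 - 1/7) = 294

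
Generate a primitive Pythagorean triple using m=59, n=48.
(1177, 5664, 5785)

Euclid's formula: a = m² - n², b = 2mn, c = m² + n²
m = 59, n = 48
a = 59² - 48² = 3481 - 2304 = 1177
b = 2 × 59 × 48 = 5664
c = 59² + 48² = 3481 + 2304 = 5785
Verification: 1177² + 5664² = 1385329 + 32080896 = 33466225 = 5785² ✓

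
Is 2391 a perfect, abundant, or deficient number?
deficient

Proper divisors of 2391: sum = 1 + 3 + 797 = 801
Since 801 < 2391, 2391 is deficient.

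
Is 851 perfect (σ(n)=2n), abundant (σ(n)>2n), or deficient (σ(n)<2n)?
deficient

Proper divisors of 851: sum = 1 + 23 + 37 = 61
Since 61 < 851, 851 is deficient.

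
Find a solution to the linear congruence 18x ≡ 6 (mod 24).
x ≡ 3 (mod 4)

gcd(18, 24) = 6, which divides 6, so solutions exist.
Divide through by 6: 3x ≡ 1 (mod 4).
Find 3^(-1) mod 4 by the extended Euclidean algorithm:
4 = 1 × 3 + 1  ⟹  1 = (1)·4 + (-1)·3
So (-1)·3 ≡ 1 (mod 4), i.e. 3^(-1) ≡ -1 ≡ 3 (mod 4).
x ≡ 3 × 1 = 3 ≡ 3 (mod 4).
Check: 18 × 3 = 54 ≡ 6 (mod 24).
x ≡ 3 (mod 4), giving 6 solutions mod 24.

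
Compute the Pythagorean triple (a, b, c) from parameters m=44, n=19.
(1575, 1672, 2297)

Euclid's formula: a = m² - n², b = 2mn, c = m² + n²
m = 44, n = 19
a = 44² - 19² = 1936 - 361 = 1575
b = 2 × 44 × 19 = 1672
c = 44² + 19² = 1936 + 361 = 2297
Verification: 1575² + 1672² = 2480625 + 2795584 = 5276209 = 2297² ✓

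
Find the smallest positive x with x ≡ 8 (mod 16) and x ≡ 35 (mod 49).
280

Using Chinese Remainder Theorem:
M = 16 × 49 = 784
M1 = 49, M2 = 16
y1 = 49^(-1) mod 16 = 1
y2 = 16^(-1) mod 49 = 46
x = (8×49×1 + 35×16×46) mod 784 = 280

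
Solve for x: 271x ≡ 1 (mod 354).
145

gcd(271, 354) = 1, so the inverse exists.
Extended Euclidean algorithm on (354, 271):
354 = 1 × 271 + 83  ⟹  83 = (1)·354 + (-1)·271
271 = 3 × 83 + 22  ⟹  22 = (-3)·354 + (4)·271
83 = 3 × 22 + 17  ⟹  17 = (10)·354 + (-13)·271
22 = 1 × 17 + 5  ⟹  5 = (-13)·354 + (17)·271
17 = 3 × 5 + 2  ⟹  2 = (49)·354 + (-64)·271
5 = 2 × 2 + 1  ⟹  1 = (-111)·354 + (145)·271
So (145)·271 ≡ 1 (mod 354), i.e. 271^(-1) ≡ 145 (mod 354).
Check: 271 × 145 = 39295 ≡ 1 (mod 354)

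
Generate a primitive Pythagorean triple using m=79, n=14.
(6045, 2212, 6437)

Euclid's formula: a = m² - n², b = 2mn, c = m² + n²
m = 79, n = 14
a = 79² - 14² = 6241 - 196 = 6045
b = 2 × 79 × 14 = 2212
c = 79² + 14² = 6241 + 196 = 6437
Verification: 6045² + 2212² = 36542025 + 4892944 = 41434969 = 6437² ✓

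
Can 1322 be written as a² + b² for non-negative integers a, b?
19² + 31² (a=19, b=31)

Factorization: 1322 = 2 × 661
By Fermat: n is sum of two squares iff every prime p ≡ 3 (mod 4) appears to even power.
All primes ≡ 3 (mod 4) appear to even power.
Search a = 0, 1, 2, … for 1322 - a² a perfect square: first hit at a = 19: 1322 - 361 = 961 = 31².
1322 = 19² + 31² = 361 + 961 ✓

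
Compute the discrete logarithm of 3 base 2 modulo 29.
5

Baby-step giant-step with step n = ⌈√29⌉ = 6.
Baby steps 2^j mod 29 (j:value) for j=0..5: 0:1, 1:2, 2:4, 3:8, 4:16, 5:3.
h = 3 is already in the table at j=5, so x = 5.
Check: 2^5 ≡ 3 (mod 29).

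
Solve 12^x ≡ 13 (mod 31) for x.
29

Baby-step giant-step with step n = ⌈√31⌉ = 6.
Baby steps 12^j mod 31 (j:value) for j=0..5: 0:1, 1:12, 2:20, 3:23, 4:28, 5:26.
Giant-step multiplier: 12^(-6) ≡ 12^(30-6) = 12^24 ≡ 16 (mod 31).
Giant steps γ_i = 13·16^i mod 31: γ_0=13, γ_1=22, γ_2=11, γ_3=21, γ_4=26 (in table at j=5).
x = i·n + j = 4·6 + 5 = 29.
Check: 12^29 ≡ 13 (mod 31).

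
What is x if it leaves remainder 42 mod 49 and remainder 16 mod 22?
434

Using Chinese Remainder Theorem:
M = 49 × 22 = 1078
M1 = 22, M2 = 49
y1 = 22^(-1) mod 49 = 29
y2 = 49^(-1) mod 22 = 9
x = (42×22×29 + 16×49×9) mod 1078 = 434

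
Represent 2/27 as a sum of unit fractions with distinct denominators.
1/14 + 1/378

Greedy algorithm:
2/27: ceiling(27/2) = 14, use 1/14
1/378: ceiling(378/1) = 378, use 1/378
Result: 2/27 = 1/14 + 1/378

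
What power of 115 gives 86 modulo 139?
34

Baby-step giant-step with step n = ⌈√139⌉ = 12.
Baby steps 115^j mod 139 (j:value) for j=0..11: 0:1, 1:115, 2:20, 3:76, 4:122, 5:130, 6:77, 7:98, 8:11, 9:14, 10:81, 11:2.
Giant-step multiplier: 115^(-12) ≡ 115^(138-12) = 115^126 ≡ 55 (mod 139).
Giant steps γ_i = 86·55^i mod 139: γ_0=86, γ_1=4, γ_2=81 (in table at j=10).
x = i·n + j = 2·12 + 10 = 34.
Check: 115^34 ≡ 86 (mod 139).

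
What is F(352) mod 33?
12

Matrix identity: Q^n = [[F_(n+1), F_n], [F_n, F_(n-1)]] with Q = [[1,1],[1,0]].
n = 352 = 101100000₂. Square-and-multiply, entries mod 33:
Q^1 = [[1,1],[1,0]]
Q^2 = (Q^1)² = [[2,1],[1,1]]
Q^5 = (Q^2)²·Q = [[8,5],[5,3]]
Q^11 = (Q^5)²·Q = [[12,23],[23,22]]
Q^22 = (Q^11)² = [[13,23],[23,23]]
Q^44 = (Q^22)² = [[5,3],[3,2]]
Q^88 = (Q^44)² = [[1,21],[21,13]]
Q^176 = (Q^88)² = [[13,30],[30,16]]
Q^352 = (Q^176)² = [[13,12],[12,1]]
F_352 mod 33 = Q^352[0][1] = 12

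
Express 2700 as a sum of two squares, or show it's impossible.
Not possible

Factorization: 2700 = 2^2 × 3^3 × 5^2
By Fermat: n is sum of two squares iff every prime p ≡ 3 (mod 4) appears to even power.
Prime(s) ≡ 3 (mod 4) with odd exponent: [(3, 3)]
Therefore 2700 cannot be expressed as a² + b².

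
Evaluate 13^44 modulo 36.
25

Repeated squaring. Binary of 44 = 101100.
13^1 ≡ 13 (mod 36); 13^2 ≡ 25 (mod 36); 13^4 ≡ 13 (mod 36); 13^8 ≡ 25 (mod 36); 13^16 ≡ 13 (mod 36); 13^32 ≡ 25 (mod 36)
13^44 = 13^4 × 13^8 × 13^32 ≡ 25 (mod 36)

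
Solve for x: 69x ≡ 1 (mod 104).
101

gcd(69, 104) = 1, so the inverse exists.
Extended Euclidean algorithm on (104, 69):
104 = 1 × 69 + 35  ⟹  35 = (1)·104 + (-1)·69
69 = 1 × 35 + 34  ⟹  34 = (-1)·104 + (2)·69
35 = 1 × 34 + 1  ⟹  1 = (2)·104 + (-3)·69
So (-3)·69 ≡ 1 (mod 104), i.e. 69^(-1) ≡ -3 ≡ 101 (mod 104).
Check: 69 × 101 = 6969 ≡ 1 (mod 104)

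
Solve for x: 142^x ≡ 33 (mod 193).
105

Baby-step giant-step with step n = ⌈√193⌉ = 14.
Baby steps 142^j mod 193 (j:value) for j=0..13: 0:1, 1:142, 2:92, 3:133, 4:165, 5:77, 6:126, 7:136, 8:12, 9:160, 10:139, 11:52, 12:50, 13:152.
Giant-step multiplier: 142^(-14) ≡ 142^(192-14) = 142^178 ≡ 6 (mod 193).
Giant steps γ_i = 33·6^i mod 193: γ_0=33, γ_1=5, γ_2=30, γ_3=180, γ_4=115, γ_5=111, γ_6=87, γ_7=136 (in table at j=7).
x = i·n + j = 7·14 + 7 = 105.
Check: 142^105 ≡ 33 (mod 193).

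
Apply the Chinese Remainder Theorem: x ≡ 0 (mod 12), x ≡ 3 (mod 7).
24

Using Chinese Remainder Theorem:
M = 12 × 7 = 84
M1 = 7, M2 = 12
y1 = 7^(-1) mod 12 = 7
y2 = 12^(-1) mod 7 = 3
x = (0×7×7 + 3×12×3) mod 84 = 24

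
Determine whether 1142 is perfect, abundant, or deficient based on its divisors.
deficient

Proper divisors of 1142: sum = 1 + 2 + 571 = 574
Since 574 < 1142, 1142 is deficient.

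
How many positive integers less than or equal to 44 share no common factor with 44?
20

44 = 2^2 × 11
φ(n) = n × ∏(1 - 1/p) for each prime p dividing n
φ(44) = 44 × (1 - 1/2) × (1 - 1/11) = 20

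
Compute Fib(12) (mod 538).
144

Matrix identity: Q^n = [[F_(n+1), F_n], [F_n, F_(n-1)]] with Q = [[1,1],[1,0]].
n = 12 = 1100₂. Square-and-multiply, entries mod 538:
Q^1 = [[1,1],[1,0]]
Q^3 = (Q^1)²·Q = [[3,2],[2,1]]
Q^6 = (Q^3)² = [[13,8],[8,5]]
Q^12 = (Q^6)² = [[233,144],[144,89]]
F_12 mod 538 = Q^12[0][1] = 144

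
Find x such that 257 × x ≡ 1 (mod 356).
169

gcd(257, 356) = 1, so the inverse exists.
Extended Euclidean algorithm on (356, 257):
356 = 1 × 257 + 99  ⟹  99 = (1)·356 + (-1)·257
257 = 2 × 99 + 59  ⟹  59 = (-2)·356 + (3)·257
99 = 1 × 59 + 40  ⟹  40 = (3)·356 + (-4)·257
59 = 1 × 40 + 19  ⟹  19 = (-5)·356 + (7)·257
40 = 2 × 19 + 2  ⟹  2 = (13)·356 + (-18)·257
19 = 9 × 2 + 1  ⟹  1 = (-122)·356 + (169)·257
So (169)·257 ≡ 1 (mod 356), i.e. 257^(-1) ≡ 169 (mod 356).
Check: 257 × 169 = 43433 ≡ 1 (mod 356)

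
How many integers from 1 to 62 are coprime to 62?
30

62 = 2 × 31
φ(n) = n × ∏(1 - 1/p) for each prime p dividing n
φ(62) = 62 × (1 - 1/2) × (1 - 1/31) = 30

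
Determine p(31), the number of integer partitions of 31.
6842

p(n) counts ways to write n as a sum of positive integers (order ignored).
Euler's pentagonal recurrence: p(k) = p(k-1) + p(k-2) - p(k-5) - p(k-7) + p(k-12) + p(k-15) - ... (offsets j(3j∓1)/2, signs ++--, p(0)=1, p(<0)=0).
DP table for k = 0..30: p(0)=1, p(1)=1, p(2)=2, p(3)=3, p(4)=5, p(5)=7, p(6)=11, p(7)=15, p(8)=22, p(9)=30, p(10)=42, p(11)=56, p(12)=77, p(13)=101, p(14)=135, p(15)=176, p(16)=231, p(17)=297, p(18)=385, p(19)=490, p(20)=627, p(21)=792, p(22)=1002, p(23)=1255, p(24)=1575, p(25)=1958, p(26)=2436, p(27)=3010, p(28)=3718, p(29)=4565, p(30)=5604.
Final step: p(31) = p(30) + p(29) - p(26) - p(24) + p(19) + p(16) - p(9) - p(5)
= 5604 + 4565 - 2436 - 1575 + 490 + 231 - 30 - 7
= 6842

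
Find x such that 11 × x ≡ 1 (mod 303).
248

gcd(11, 303) = 1, so the inverse exists.
Extended Euclidean algorithm on (303, 11):
303 = 27 × 11 + 6  ⟹  6 = (1)·303 + (-27)·11
11 = 1 × 6 + 5  ⟹  5 = (-1)·303 + (28)·11
6 = 1 × 5 + 1  ⟹  1 = (2)·303 + (-55)·11
So (-55)·11 ≡ 1 (mod 303), i.e. 11^(-1) ≡ -55 ≡ 248 (mod 303).
Check: 11 × 248 = 2728 ≡ 1 (mod 303)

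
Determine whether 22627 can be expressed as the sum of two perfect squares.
Not possible

Factorization: 22627 = 11^3 × 17
By Fermat: n is sum of two squares iff every prime p ≡ 3 (mod 4) appears to even power.
Prime(s) ≡ 3 (mod 4) with odd exponent: [(11, 3)]
Therefore 22627 cannot be expressed as a² + b².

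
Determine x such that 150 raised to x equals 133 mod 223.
194

Baby-step giant-step with step n = ⌈√223⌉ = 15.
Baby steps 150^j mod 223 (j:value) for j=0..14: 0:1, 1:150, 2:200, 3:118, 4:83, 5:185, 6:98, 7:205, 8:199, 9:191, 10:106, 11:67, 12:15, 13:20, 14:101.
Giant-step multiplier: 150^(-15) ≡ 150^(222-15) = 150^207 ≡ 207 (mod 223).
Giant steps γ_i = 133·207^i mod 223: γ_0=133, γ_1=102, γ_2=152, γ_3=21, γ_4=110, γ_5=24, γ_6=62, γ_7=123, γ_8=39, γ_9=45, γ_10=172, γ_11=147, γ_12=101 (in table at j=14).
x = i·n + j = 12·15 + 14 = 194.
Check: 150^194 ≡ 133 (mod 223).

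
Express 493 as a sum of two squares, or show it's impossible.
3² + 22² (a=3, b=22)

Factorization: 493 = 17 × 29
By Fermat: n is sum of two squares iff every prime p ≡ 3 (mod 4) appears to even power.
All primes ≡ 3 (mod 4) appear to even power.
Search a = 0, 1, 2, … for 493 - a² a perfect square: first hit at a = 3: 493 - 9 = 484 = 22².
493 = 3² + 22² = 9 + 484 ✓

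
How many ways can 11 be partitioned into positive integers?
56

p(n) counts ways to write n as a sum of positive integers (order ignored).
Euler's pentagonal recurrence: p(k) = p(k-1) + p(k-2) - p(k-5) - p(k-7) + p(k-12) + p(k-15) - ... (offsets j(3j∓1)/2, signs ++--, p(0)=1, p(<0)=0).
DP table for k = 0..10: p(0)=1, p(1)=1, p(2)=2, p(3)=3, p(4)=5, p(5)=7, p(6)=11, p(7)=15, p(8)=22, p(9)=30, p(10)=42.
Final step: p(11) = p(10) + p(9) - p(6) - p(4)
= 42 + 30 - 11 - 5
= 56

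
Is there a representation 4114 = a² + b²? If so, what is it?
33² + 55² (a=33, b=55)

Factorization: 4114 = 2 × 11^2 × 17
By Fermat: n is sum of two squares iff every prime p ≡ 3 (mod 4) appears to even power.
All primes ≡ 3 (mod 4) appear to even power.
Search a = 0, 1, 2, … for 4114 - a² a perfect square: first hit at a = 33: 4114 - 1089 = 3025 = 55².
4114 = 33² + 55² = 1089 + 3025 ✓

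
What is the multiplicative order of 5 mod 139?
69

139 is prime, so ord(5) divides φ(139) = 138.
Divisors of 138: 1, 2, 3, 6, 23, 46, 69, 138.
Repeated squaring: 5^1 ≡ 5, 5^2 ≡ 25, 5^4 ≡ 69, 5^8 ≡ 35, 5^16 ≡ 113, 5^32 ≡ 120, 5^64 ≡ 83, 5^128 ≡ 78 (mod 139).
Test 5^d mod 139 for each divisor d in increasing order:
5^1 ≡ 5
5^2 ≡ 25
5^3 = 5^2·5^1 ≡ 125
5^6 = 5^4·5^2 ≡ 57
5^23 = 5^16·5^4·5^2·5^1 ≡ 96
5^46 = 5^32·5^8·5^4·5^2 ≡ 42
5^69 = 5^64·5^4·5^1 ≡ 1  ← first divisor giving 1
The order is 69.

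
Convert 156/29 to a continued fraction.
[5; 2, 1, 1, 1, 3]

Euclidean algorithm steps:
156 = 5 × 29 + 11
29 = 2 × 11 + 7
11 = 1 × 7 + 4
7 = 1 × 4 + 3
4 = 1 × 3 + 1
3 = 3 × 1 + 0
Continued fraction: [5; 2, 1, 1, 1, 3]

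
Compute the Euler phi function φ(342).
108

342 = 2 × 3^2 × 19
φ(n) = n × ∏(1 - 1/p) for each prime p dividing n
φ(342) = 342 × (1 - 1/2) × (1 - 1/3) × (1 - 1/19) = 108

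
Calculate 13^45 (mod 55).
43

Repeated squaring. Binary of 45 = 101101.
13^1 ≡ 13 (mod 55); 13^2 ≡ 4 (mod 55); 13^4 ≡ 16 (mod 55); 13^8 ≡ 36 (mod 55); 13^16 ≡ 31 (mod 55); 13^32 ≡ 26 (mod 55)
13^45 = 13^1 × 13^4 × 13^8 × 13^32 ≡ 43 (mod 55)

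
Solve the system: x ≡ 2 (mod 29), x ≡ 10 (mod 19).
466

Using Chinese Remainder Theorem:
M = 29 × 19 = 551
M1 = 19, M2 = 29
y1 = 19^(-1) mod 29 = 26
y2 = 29^(-1) mod 19 = 2
x = (2×19×26 + 10×29×2) mod 551 = 466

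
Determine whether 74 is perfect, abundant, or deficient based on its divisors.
deficient

Proper divisors of 74: sum = 1 + 2 + 37 = 40
Since 40 < 74, 74 is deficient.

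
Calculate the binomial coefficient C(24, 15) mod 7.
2

Using Lucas' theorem:
Write n=24 and k=15 in base 7:
n in base 7: [3, 3]
k in base 7: [2, 1]
C(24,15) mod 7 = ∏ C(n_i, k_i) mod 7
Digit binomials (mod 7): C(3,2) = 3; C(3,1) = 3
Product: 3 × 3 = 9 ≡ 2 (mod 7)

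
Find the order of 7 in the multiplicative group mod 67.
66

67 is prime, so ord(7) divides φ(67) = 66.
Divisors of 66: 1, 2, 3, 6, 11, 22, 33, 66.
Repeated squaring: 7^1 ≡ 7, 7^2 ≡ 49, 7^4 ≡ 56, 7^8 ≡ 54, 7^16 ≡ 35, 7^32 ≡ 19, 7^64 ≡ 26 (mod 67).
Test 7^d mod 67 for each divisor d in increasing order:
7^1 ≡ 7
7^2 ≡ 49
7^3 = 7^2·7^1 ≡ 8
7^6 = 7^4·7^2 ≡ 64
7^11 = 7^8·7^2·7^1 ≡ 30
7^22 = 7^16·7^4·7^2 ≡ 29
7^33 = 7^32·7^1 ≡ 66
7^66 = 7^64·7^2 ≡ 1  ← first divisor giving 1
The order is 66.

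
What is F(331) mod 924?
89

Matrix identity: Q^n = [[F_(n+1), F_n], [F_n, F_(n-1)]] with Q = [[1,1],[1,0]].
n = 331 = 101001011₂. Square-and-multiply, entries mod 924:
Q^1 = [[1,1],[1,0]]
Q^2 = (Q^1)² = [[2,1],[1,1]]
Q^5 = (Q^2)²·Q = [[8,5],[5,3]]
Q^10 = (Q^5)² = [[89,55],[55,34]]
Q^20 = (Q^10)² = [[782,297],[297,485]]
Q^41 = (Q^20)²·Q = [[496,265],[265,231]]
Q^82 = (Q^41)² = [[233,463],[463,694]]
Q^165 = (Q^82)²·Q = [[239,698],[698,465]]
Q^331 = (Q^165)²·Q = [[837,89],[89,748]]
F_331 mod 924 = Q^331[0][1] = 89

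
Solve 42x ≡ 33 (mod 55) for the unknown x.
x ≡ 44 (mod 55)

gcd(42, 55) = 1, which divides 33, so solutions exist.
Find 42^(-1) mod 55 by the extended Euclidean algorithm:
55 = 1 × 42 + 13  ⟹  13 = (1)·55 + (-1)·42
42 = 3 × 13 + 3  ⟹  3 = (-3)·55 + (4)·42
13 = 4 × 3 + 1  ⟹  1 = (13)·55 + (-17)·42
So (-17)·42 ≡ 1 (mod 55), i.e. 42^(-1) ≡ -17 ≡ 38 (mod 55).
x ≡ 38 × 33 = 1254 ≡ 44 (mod 55).
Check: 42 × 44 = 1848 ≡ 33 (mod 55).
Unique solution: x ≡ 44 (mod 55)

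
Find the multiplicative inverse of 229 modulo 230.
229

gcd(229, 230) = 1, so the inverse exists.
Extended Euclidean algorithm on (230, 229):
230 = 1 × 229 + 1  ⟹  1 = (1)·230 + (-1)·229
So (-1)·229 ≡ 1 (mod 230), i.e. 229^(-1) ≡ -1 ≡ 229 (mod 230).
Check: 229 × 229 = 52441 ≡ 1 (mod 230)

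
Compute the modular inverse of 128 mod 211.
61

gcd(128, 211) = 1, so the inverse exists.
Extended Euclidean algorithm on (211, 128):
211 = 1 × 128 + 83  ⟹  83 = (1)·211 + (-1)·128
128 = 1 × 83 + 45  ⟹  45 = (-1)·211 + (2)·128
83 = 1 × 45 + 38  ⟹  38 = (2)·211 + (-3)·128
45 = 1 × 38 + 7  ⟹  7 = (-3)·211 + (5)·128
38 = 5 × 7 + 3  ⟹  3 = (17)·211 + (-28)·128
7 = 2 × 3 + 1  ⟹  1 = (-37)·211 + (61)·128
So (61)·128 ≡ 1 (mod 211), i.e. 128^(-1) ≡ 61 (mod 211).
Check: 128 × 61 = 7808 ≡ 1 (mod 211)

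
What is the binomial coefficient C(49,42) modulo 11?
0

Using Lucas' theorem:
Write n=49 and k=42 in base 11:
n in base 11: [4, 5]
k in base 11: [3, 9]
C(49,42) mod 11 = ∏ C(n_i, k_i) mod 11
Digit binomials (mod 11): C(4,3) = 4; C(5,9) = 0 (k_i > n_i)
Product: 4 × 0 = 0 ≡ 0 (mod 11)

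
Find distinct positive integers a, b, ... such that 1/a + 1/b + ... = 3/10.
1/4 + 1/20

Greedy algorithm:
3/10: ceiling(10/3) = 4, use 1/4
1/20: ceiling(20/1) = 20, use 1/20
Result: 3/10 = 1/4 + 1/20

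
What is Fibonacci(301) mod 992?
745

Matrix identity: Q^n = [[F_(n+1), F_n], [F_n, F_(n-1)]] with Q = [[1,1],[1,0]].
n = 301 = 100101101₂. Square-and-multiply, entries mod 992:
Q^1 = [[1,1],[1,0]]
Q^2 = (Q^1)² = [[2,1],[1,1]]
Q^4 = (Q^2)² = [[5,3],[3,2]]
Q^9 = (Q^4)²·Q = [[55,34],[34,21]]
Q^18 = (Q^9)² = [[213,600],[600,605]]
Q^37 = (Q^18)²·Q = [[393,633],[633,752]]
Q^75 = (Q^37)²·Q = [[243,610],[610,625]]
Q^150 = (Q^75)² = [[621,744],[744,869]]
Q^301 = (Q^150)²·Q = [[249,745],[745,496]]
F_301 mod 992 = Q^301[0][1] = 745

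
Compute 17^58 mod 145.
144

Repeated squaring. Binary of 58 = 111010.
17^1 ≡ 17 (mod 145); 17^2 ≡ 144 (mod 145); 17^4 ≡ 1 (mod 145); 17^8 ≡ 1 (mod 145); 17^16 ≡ 1 (mod 145); 17^32 ≡ 1 (mod 145)
17^58 = 17^2 × 17^8 × 17^16 × 17^32 ≡ 144 (mod 145)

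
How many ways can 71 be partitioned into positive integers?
4697205

p(n) counts ways to write n as a sum of positive integers (order ignored).
Euler's pentagonal recurrence: p(k) = p(k-1) + p(k-2) - p(k-5) - p(k-7) + p(k-12) + p(k-15) - ... (offsets j(3j∓1)/2, signs ++--, p(0)=1, p(<0)=0).
DP table for k = 0..70: p(0)=1, p(1)=1, p(2)=2, p(3)=3, p(4)=5, p(5)=7, p(6)=11, p(7)=15, p(8)=22, p(9)=30, p(10)=42, p(11)=56, p(12)=77, p(13)=101, p(14)=135, p(15)=176, p(16)=231, p(17)=297, p(18)=385, p(19)=490, p(20)=627, p(21)=792, p(22)=1002, p(23)=1255, p(24)=1575, p(25)=1958, p(26)=2436, p(27)=3010, p(28)=3718, p(29)=4565, p(30)=5604, p(31)=6842, p(32)=8349, p(33)=10143, p(34)=12310, p(35)=14883, p(36)=17977, p(37)=21637, p(38)=26015, p(39)=31185, p(40)=37338, p(41)=44583, p(42)=53174, p(43)=63261, p(44)=75175, p(45)=89134, p(46)=105558, p(47)=124754, p(48)=147273, p(49)=173525, p(50)=204226, p(51)=239943, p(52)=281589, p(53)=329931, p(54)=386155, p(55)=451276, p(56)=526823, p(57)=614154, p(58)=715220, p(59)=831820, p(60)=966467, p(61)=1121505, p(62)=1300156, p(63)=1505499, p(64)=1741630, p(65)=2012558, p(66)=2323520, p(67)=2679689, p(68)=3087735, p(69)=3554345, p(70)=4087968.
Final step: p(71) = p(70) + p(69) - p(66) - p(64) + p(59) + p(56) - p(49) - p(45) + p(36) + p(31) - p(20) - p(14) + p(1)
= 4087968 + 3554345 - 2323520 - 1741630 + 831820 + 526823 - 173525 - 89134 + 17977 + 6842 - 627 - 135 + 1
= 4697205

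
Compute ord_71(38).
35

71 is prime, so ord(38) divides φ(71) = 70.
Divisors of 70: 1, 2, 5, 7, 10, 14, 35, 70.
Repeated squaring: 38^1 ≡ 38, 38^2 ≡ 24, 38^4 ≡ 8, 38^8 ≡ 64, 38^16 ≡ 49, 38^32 ≡ 58, 38^64 ≡ 27 (mod 71).
Test 38^d mod 71 for each divisor d in increasing order:
38^1 ≡ 38
38^2 ≡ 24
38^5 = 38^4·38^1 ≡ 20
38^7 = 38^4·38^2·38^1 ≡ 54
38^10 = 38^8·38^2 ≡ 45
38^14 = 38^8·38^4·38^2 ≡ 5
38^35 = 38^32·38^2·38^1 ≡ 1  ← first divisor giving 1
The order is 35.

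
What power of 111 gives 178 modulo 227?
189

Baby-step giant-step with step n = ⌈√227⌉ = 16.
Baby steps 111^j mod 227 (j:value) for j=0..15: 0:1, 1:111, 2:63, 3:183, 4:110, 5:179, 6:120, 7:154, 8:69, 9:168, 10:34, 11:142, 12:99, 13:93, 14:108, 15:184.
Giant-step multiplier: 111^(-16) ≡ 111^(226-16) = 111^210 ≡ 189 (mod 227).
Giant steps γ_i = 178·189^i mod 227: γ_0=178, γ_1=46, γ_2=68, γ_3=140, γ_4=128, γ_5=130, γ_6=54, γ_7=218, γ_8=115, γ_9=170, γ_10=123, γ_11=93 (in table at j=13).
x = i·n + j = 11·16 + 13 = 189.
Check: 111^189 ≡ 178 (mod 227).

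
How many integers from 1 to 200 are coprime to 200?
80

200 = 2^3 × 5^2
φ(n) = n × ∏(1 - 1/p) for each prime p dividing n
φ(200) = 200 × (1 - 1/2) × (1 - 1/5) = 80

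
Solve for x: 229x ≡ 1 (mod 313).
272

gcd(229, 313) = 1, so the inverse exists.
Extended Euclidean algorithm on (313, 229):
313 = 1 × 229 + 84  ⟹  84 = (1)·313 + (-1)·229
229 = 2 × 84 + 61  ⟹  61 = (-2)·313 + (3)·229
84 = 1 × 61 + 23  ⟹  23 = (3)·313 + (-4)·229
61 = 2 × 23 + 15  ⟹  15 = (-8)·313 + (11)·229
23 = 1 × 15 + 8  ⟹  8 = (11)·313 + (-15)·229
15 = 1 × 8 + 7  ⟹  7 = (-19)·313 + (26)·229
8 = 1 × 7 + 1  ⟹  1 = (30)·313 + (-41)·229
So (-41)·229 ≡ 1 (mod 313), i.e. 229^(-1) ≡ -41 ≡ 272 (mod 313).
Check: 229 × 272 = 62288 ≡ 1 (mod 313)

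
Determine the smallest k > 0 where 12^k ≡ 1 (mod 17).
16

17 is prime, so ord(12) divides φ(17) = 16.
Divisors of 16: 1, 2, 4, 8, 16.
Repeated squaring: 12^1 ≡ 12, 12^2 ≡ 8, 12^4 ≡ 13, 12^8 ≡ 16, 12^16 ≡ 1 (mod 17).
Test 12^d mod 17 for each divisor d in increasing order:
12^1 ≡ 12
12^2 ≡ 8
12^4 ≡ 13
12^8 ≡ 16
12^16 ≡ 1  ← first divisor giving 1
The order is 16.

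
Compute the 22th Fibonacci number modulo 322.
1

Matrix identity: Q^n = [[F_(n+1), F_n], [F_n, F_(n-1)]] with Q = [[1,1],[1,0]].
n = 22 = 10110₂. Square-and-multiply, entries mod 322:
Q^1 = [[1,1],[1,0]]
Q^2 = (Q^1)² = [[2,1],[1,1]]
Q^5 = (Q^2)²·Q = [[8,5],[5,3]]
Q^11 = (Q^5)²·Q = [[144,89],[89,55]]
Q^22 = (Q^11)² = [[321,1],[1,320]]
F_22 mod 322 = Q^22[0][1] = 1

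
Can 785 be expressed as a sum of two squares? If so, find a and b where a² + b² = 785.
1² + 28² (a=1, b=28)

Factorization: 785 = 5 × 157
By Fermat: n is sum of two squares iff every prime p ≡ 3 (mod 4) appears to even power.
All primes ≡ 3 (mod 4) appear to even power.
Search a = 0, 1, 2, … for 785 - a² a perfect square: first hit at a = 1: 785 - 1 = 784 = 28².
785 = 1² + 28² = 1 + 784 ✓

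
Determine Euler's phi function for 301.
252

301 = 7 × 43
φ(n) = n × ∏(1 - 1/p) for each prime p dividing n
φ(301) = 301 × (1 - 1/7) × (1 - 1/43) = 252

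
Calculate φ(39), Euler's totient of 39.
24

39 = 3 × 13
φ(n) = n × ∏(1 - 1/p) for each prime p dividing n
φ(39) = 39 × (1 - 1/3) × (1 - 1/13) = 24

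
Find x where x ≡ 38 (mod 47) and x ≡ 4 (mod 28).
508

Using Chinese Remainder Theorem:
M = 47 × 28 = 1316
M1 = 28, M2 = 47
y1 = 28^(-1) mod 47 = 42
y2 = 47^(-1) mod 28 = 3
x = (38×28×42 + 4×47×3) mod 1316 = 508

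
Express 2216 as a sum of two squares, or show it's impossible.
10² + 46² (a=10, b=46)

Factorization: 2216 = 2^3 × 277
By Fermat: n is sum of two squares iff every prime p ≡ 3 (mod 4) appears to even power.
All primes ≡ 3 (mod 4) appear to even power.
Search a = 0, 1, 2, … for 2216 - a² a perfect square: first hit at a = 10: 2216 - 100 = 2116 = 46².
2216 = 10² + 46² = 100 + 2116 ✓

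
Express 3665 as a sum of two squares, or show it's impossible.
23² + 56² (a=23, b=56)

Factorization: 3665 = 5 × 733
By Fermat: n is sum of two squares iff every prime p ≡ 3 (mod 4) appears to even power.
All primes ≡ 3 (mod 4) appear to even power.
Search a = 0, 1, 2, … for 3665 - a² a perfect square: first hit at a = 23: 3665 - 529 = 3136 = 56².
3665 = 23² + 56² = 529 + 3136 ✓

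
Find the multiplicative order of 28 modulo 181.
180

181 is prime, so ord(28) divides φ(181) = 180.
Divisors of 180: 1, 2, 3, 4, 5, 6, 9, 10, 12, 15, 18, 20, 30, 36, 45, 60, 90, 180.
Repeated squaring: 28^1 ≡ 28, 28^2 ≡ 60, 28^4 ≡ 161, 28^8 ≡ 38, 28^16 ≡ 177, 28^32 ≡ 16, 28^64 ≡ 75, 28^128 ≡ 14 (mod 181).
Test 28^d mod 181 for each divisor d in increasing order:
28^1 ≡ 28
28^2 ≡ 60
28^3 = 28^2·28^1 ≡ 51
28^4 ≡ 161
28^5 = 28^4·28^1 ≡ 164
28^6 = 28^4·28^2 ≡ 67
28^9 = 28^8·28^1 ≡ 159
28^10 = 28^8·28^2 ≡ 108
28^12 = 28^8·28^4 ≡ 145
28^15 = 28^8·28^4·28^2·28^1 ≡ 155
28^18 = 28^16·28^2 ≡ 122
28^20 = 28^16·28^4 ≡ 80
28^30 = 28^16·28^8·28^4·28^2 ≡ 133
28^36 = 28^32·28^4 ≡ 42
28^45 = 28^32·28^8·28^4·28^1 ≡ 162
28^60 = 28^32·28^16·28^8·28^4 ≡ 132
28^90 = 28^64·28^16·28^8·28^2 ≡ 180
28^180 = 28^128·28^32·28^16·28^4 ≡ 1  ← first divisor giving 1
The order is 180.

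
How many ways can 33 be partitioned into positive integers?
10143

p(n) counts ways to write n as a sum of positive integers (order ignored).
Euler's pentagonal recurrence: p(k) = p(k-1) + p(k-2) - p(k-5) - p(k-7) + p(k-12) + p(k-15) - ... (offsets j(3j∓1)/2, signs ++--, p(0)=1, p(<0)=0).
DP table for k = 0..32: p(0)=1, p(1)=1, p(2)=2, p(3)=3, p(4)=5, p(5)=7, p(6)=11, p(7)=15, p(8)=22, p(9)=30, p(10)=42, p(11)=56, p(12)=77, p(13)=101, p(14)=135, p(15)=176, p(16)=231, p(17)=297, p(18)=385, p(19)=490, p(20)=627, p(21)=792, p(22)=1002, p(23)=1255, p(24)=1575, p(25)=1958, p(26)=2436, p(27)=3010, p(28)=3718, p(29)=4565, p(30)=5604, p(31)=6842, p(32)=8349.
Final step: p(33) = p(32) + p(31) - p(28) - p(26) + p(21) + p(18) - p(11) - p(7)
= 8349 + 6842 - 3718 - 2436 + 792 + 385 - 56 - 15
= 10143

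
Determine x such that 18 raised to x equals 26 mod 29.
17

Baby-step giant-step with step n = ⌈√29⌉ = 6.
Baby steps 18^j mod 29 (j:value) for j=0..5: 0:1, 1:18, 2:5, 3:3, 4:25, 5:15.
Giant-step multiplier: 18^(-6) ≡ 18^(28-6) = 18^22 ≡ 13 (mod 29).
Giant steps γ_i = 26·13^i mod 29: γ_0=26, γ_1=19, γ_2=15 (in table at j=5).
x = i·n + j = 2·6 + 5 = 17.
Check: 18^17 ≡ 26 (mod 29).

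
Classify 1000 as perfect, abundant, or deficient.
abundant

Proper divisors of 1000: sum = 1 + 2 + 4 + 5 + 8 + 10 + 20 + 25 + 40 + 50 + 100 + 125 + 200 + 250 + 500 = 1340
Since 1340 > 1000, 1000 is abundant.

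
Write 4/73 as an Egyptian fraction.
1/19 + 1/463 + 1/321091 + 1/206198539471

Greedy algorithm:
4/73: ceiling(73/4) = 19, use 1/19
3/1387: ceiling(1387/3) = 463, use 1/463
2/642181: ceiling(642181/2) = 321091, use 1/321091
1/206198539471: ceiling(206198539471/1) = 206198539471, use 1/206198539471
Result: 4/73 = 1/19 + 1/463 + 1/321091 + 1/206198539471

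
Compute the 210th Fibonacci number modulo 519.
67

Matrix identity: Q^n = [[F_(n+1), F_n], [F_n, F_(n-1)]] with Q = [[1,1],[1,0]].
n = 210 = 11010010₂. Square-and-multiply, entries mod 519:
Q^1 = [[1,1],[1,0]]
Q^3 = (Q^1)²·Q = [[3,2],[2,1]]
Q^6 = (Q^3)² = [[13,8],[8,5]]
Q^13 = (Q^6)²·Q = [[377,233],[233,144]]
Q^26 = (Q^13)² = [[236,466],[466,289]]
Q^52 = (Q^26)² = [[377,201],[201,176]]
Q^105 = (Q^52)²·Q = [[448,361],[361,87]]
Q^210 = (Q^105)² = [[422,67],[67,355]]
F_210 mod 519 = Q^210[0][1] = 67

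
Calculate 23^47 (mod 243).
146

Repeated squaring. Binary of 47 = 101111.
23^1 ≡ 23 (mod 243); 23^2 ≡ 43 (mod 243); 23^4 ≡ 148 (mod 243); 23^8 ≡ 34 (mod 243); 23^16 ≡ 184 (mod 243); 23^32 ≡ 79 (mod 243)
23^47 = 23^1 × 23^2 × 23^4 × 23^8 × 23^32 ≡ 146 (mod 243)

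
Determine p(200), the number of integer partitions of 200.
3972999029388

p(n) counts ways to write n as a sum of positive integers (order ignored).
Euler's pentagonal recurrence: p(k) = p(k-1) + p(k-2) - p(k-5) - p(k-7) + p(k-12) + p(k-15) - ... (offsets j(3j∓1)/2, signs ++--, p(0)=1, p(<0)=0).
DP table for k = 0..199: p(0)=1, p(1)=1, p(2)=2, p(3)=3, p(4)=5, p(5)=7, p(6)=11, p(7)=15, p(8)=22, p(9)=30, p(10)=42, p(11)=56, p(12)=77, p(13)=101, p(14)=135, p(15)=176, p(16)=231, p(17)=297, p(18)=385, p(19)=490, p(20)=627, p(21)=792, p(22)=1002, p(23)=1255, p(24)=1575, p(25)=1958, p(26)=2436, p(27)=3010, p(28)=3718, p(29)=4565, p(30)=5604, p(31)=6842, p(32)=8349, p(33)=10143, p(34)=12310, p(35)=14883, p(36)=17977, p(37)=21637, p(38)=26015, p(39)=31185, p(40)=37338, p(41)=44583, p(42)=53174, p(43)=63261, p(44)=75175, p(45)=89134, p(46)=105558, p(47)=124754, p(48)=147273, p(49)=173525, p(50)=204226, p(51)=239943, p(52)=281589, p(53)=329931, p(54)=386155, p(55)=451276, p(56)=526823, p(57)=614154, p(58)=715220, p(59)=831820, p(60)=966467, p(61)=1121505, p(62)=1300156, p(63)=1505499, p(64)=1741630, p(65)=2012558, p(66)=2323520, p(67)=2679689, p(68)=3087735, p(69)=3554345, p(70)=4087968, p(71)=4697205, p(72)=5392783, p(73)=6185689, p(74)=7089500, p(75)=8118264, p(76)=9289091, p(77)=10619863, p(78)=12132164, p(79)=13848650, p(80)=15796476, p(81)=18004327, p(82)=20506255, p(83)=23338469, p(84)=26543660, p(85)=30167357, p(86)=34262962, p(87)=38887673, p(88)=44108109, p(89)=49995925, p(90)=56634173, p(91)=64112359, p(92)=72533807, p(93)=82010177, p(94)=92669720, p(95)=104651419, p(96)=118114304, p(97)=133230930, p(98)=150198136, p(99)=169229875, p(100)=190569292, p(101)=214481126, p(102)=241265379, p(103)=271248950, p(104)=304801365, p(105)=342325709, p(106)=384276336, p(107)=431149389, p(108)=483502844, p(109)=541946240, p(110)=607163746, p(111)=679903203, p(112)=761002156, p(113)=851376628, p(114)=952050665, p(115)=1064144451, p(116)=1188908248, p(117)=1327710076, p(118)=1482074143, p(119)=1653668665, p(120)=1844349560, p(121)=2056148051, p(122)=2291320912, p(123)=2552338241, p(124)=2841940500, p(125)=3163127352, p(126)=3519222692, p(127)=3913864295, p(128)=4351078600, p(129)=4835271870, p(130)=5371315400, p(131)=5964539504, p(132)=6620830889, p(133)=7346629512, p(134)=8149040695, p(135)=9035836076, p(136)=10015581680, p(137)=11097645016, p(138)=12292341831, p(139)=13610949895, p(140)=15065878135, p(141)=16670689208, p(142)=18440293320, p(143)=20390982757, p(144)=22540654445, p(145)=24908858009, p(146)=27517052599, p(147)=30388671978, p(148)=33549419497, p(149)=37027355200, p(150)=40853235313, p(151)=45060624582, p(152)=49686288421, p(153)=54770336324, p(154)=60356673280, p(155)=66493182097, p(156)=73232243759, p(157)=80630964769, p(158)=88751778802, p(159)=97662728555, p(160)=107438159466, p(161)=118159068427, p(162)=129913904637, p(163)=142798995930, p(164)=156919475295, p(165)=172389800255, p(166)=189334822579, p(167)=207890420102, p(168)=228204732751, p(169)=250438925115, p(170)=274768617130, p(171)=301384802048, p(172)=330495499613, p(173)=362326859895, p(174)=397125074750, p(175)=435157697830, p(176)=476715857290, p(177)=522115831195, p(178)=571701605655, p(179)=625846753120, p(180)=684957390936, p(181)=749474411781, p(182)=819876908323, p(183)=896684817527, p(184)=980462880430, p(185)=1071823774337, p(186)=1171432692373, p(187)=1280011042268, p(188)=1398341745571, p(189)=1527273599625, p(190)=1667727404093, p(191)=1820701100652, p(192)=1987276856363, p(193)=2168627105469, p(194)=2366022741845, p(195)=2580840212973, p(196)=2814570987591, p(197)=3068829878530, p(198)=3345365983698, p(199)=3646072432125.
Final step: p(200) = p(199) + p(198) - p(195) - p(193) + p(188) + p(185) - p(178) - p(174) + p(165) + p(160) - p(149) - p(143) + p(130) + p(123) - p(108) - p(100) + p(83) + p(74) - p(55) - p(45) + p(24) + p(13)
= 3646072432125 + 3345365983698 - 2580840212973 - 2168627105469 + 1398341745571 + 1071823774337 - 571701605655 - 397125074750 + 172389800255 + 107438159466 - 37027355200 - 20390982757 + 5371315400 + 2552338241 - 483502844 - 190569292 + 23338469 + 7089500 - 451276 - 89134 + 1575 + 101
= 3972999029388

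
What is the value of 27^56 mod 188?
25

Repeated squaring. Binary of 56 = 111000.
27^1 ≡ 27 (mod 188); 27^2 ≡ 165 (mod 188); 27^4 ≡ 153 (mod 188); 27^8 ≡ 97 (mod 188); 27^16 ≡ 9 (mod 188); 27^32 ≡ 81 (mod 188)
27^56 = 27^8 × 27^16 × 27^32 ≡ 25 (mod 188)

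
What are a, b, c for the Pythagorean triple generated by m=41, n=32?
(657, 2624, 2705)

Euclid's formula: a = m² - n², b = 2mn, c = m² + n²
m = 41, n = 32
a = 41² - 32² = 1681 - 1024 = 657
b = 2 × 41 × 32 = 2624
c = 41² + 32² = 1681 + 1024 = 2705
Verification: 657² + 2624² = 431649 + 6885376 = 7317025 = 2705² ✓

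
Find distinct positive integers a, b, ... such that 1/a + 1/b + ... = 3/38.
1/13 + 1/494

Greedy algorithm:
3/38: ceiling(38/3) = 13, use 1/13
1/494: ceiling(494/1) = 494, use 1/494
Result: 3/38 = 1/13 + 1/494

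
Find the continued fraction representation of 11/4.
[2; 1, 3]

Euclidean algorithm steps:
11 = 2 × 4 + 3
4 = 1 × 3 + 1
3 = 3 × 1 + 0
Continued fraction: [2; 1, 3]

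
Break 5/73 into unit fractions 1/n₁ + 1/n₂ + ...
1/15 + 1/548 + 1/600060

Greedy algorithm:
5/73: ceiling(73/5) = 15, use 1/15
2/1095: ceiling(1095/2) = 548, use 1/548
1/600060: ceiling(600060/1) = 600060, use 1/600060
Result: 5/73 = 1/15 + 1/548 + 1/600060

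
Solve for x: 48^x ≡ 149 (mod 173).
148

Baby-step giant-step with step n = ⌈√173⌉ = 14.
Baby steps 48^j mod 173 (j:value) for j=0..13: 0:1, 1:48, 2:55, 3:45, 4:84, 5:53, 6:122, 7:147, 8:136, 9:127, 10:41, 11:65, 12:6, 13:115.
Giant-step multiplier: 48^(-14) ≡ 48^(172-14) = 48^158 ≡ 54 (mod 173).
Giant steps γ_i = 149·54^i mod 173: γ_0=149, γ_1=88, γ_2=81, γ_3=49, γ_4=51, γ_5=159, γ_6=109, γ_7=4, γ_8=43, γ_9=73, γ_10=136 (in table at j=8).
x = i·n + j = 10·14 + 8 = 148.
Check: 48^148 ≡ 149 (mod 173).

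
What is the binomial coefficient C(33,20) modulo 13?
2

Using Lucas' theorem:
Write n=33 and k=20 in base 13:
n in base 13: [2, 7]
k in base 13: [1, 7]
C(33,20) mod 13 = ∏ C(n_i, k_i) mod 13
Digit binomials (mod 13): C(2,1) = 2; C(7,7) = 1
Product: 2 × 1 = 2 ≡ 2 (mod 13)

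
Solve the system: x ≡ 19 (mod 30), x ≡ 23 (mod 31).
829

Using Chinese Remainder Theorem:
M = 30 × 31 = 930
M1 = 31, M2 = 30
y1 = 31^(-1) mod 30 = 1
y2 = 30^(-1) mod 31 = 30
x = (19×31×1 + 23×30×30) mod 930 = 829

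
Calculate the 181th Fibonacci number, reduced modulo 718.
17

Matrix identity: Q^n = [[F_(n+1), F_n], [F_n, F_(n-1)]] with Q = [[1,1],[1,0]].
n = 181 = 10110101₂. Square-and-multiply, entries mod 718:
Q^1 = [[1,1],[1,0]]
Q^2 = (Q^1)² = [[2,1],[1,1]]
Q^5 = (Q^2)²·Q = [[8,5],[5,3]]
Q^11 = (Q^5)²·Q = [[144,89],[89,55]]
Q^22 = (Q^11)² = [[655,479],[479,176]]
Q^45 = (Q^22)²·Q = [[337,60],[60,277]]
Q^90 = (Q^45)² = [[135,222],[222,631]]
Q^181 = (Q^90)²·Q = [[621,17],[17,604]]
F_181 mod 718 = Q^181[0][1] = 17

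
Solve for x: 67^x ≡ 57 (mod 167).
14

Baby-step giant-step with step n = ⌈√167⌉ = 13.
Baby steps 67^j mod 167 (j:value) for j=0..12: 0:1, 1:67, 2:147, 3:163, 4:66, 5:80, 6:16, 7:70, 8:14, 9:103, 10:54, 11:111, 12:89.
Giant-step multiplier: 67^(-13) ≡ 67^(166-13) = 67^153 ≡ 92 (mod 167).
Giant steps γ_i = 57·92^i mod 167: γ_0=57, γ_1=67 (in table at j=1).
x = i·n + j = 1·13 + 1 = 14.
Check: 67^14 ≡ 57 (mod 167).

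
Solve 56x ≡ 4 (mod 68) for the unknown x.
x ≡ 11 (mod 17)

gcd(56, 68) = 4, which divides 4, so solutions exist.
Divide through by 4: 14x ≡ 1 (mod 17).
Find 14^(-1) mod 17 by the extended Euclidean algorithm:
17 = 1 × 14 + 3  ⟹  3 = (1)·17 + (-1)·14
14 = 4 × 3 + 2  ⟹  2 = (-4)·17 + (5)·14
3 = 1 × 2 + 1  ⟹  1 = (5)·17 + (-6)·14
So (-6)·14 ≡ 1 (mod 17), i.e. 14^(-1) ≡ -6 ≡ 11 (mod 17).
x ≡ 11 × 1 = 11 ≡ 11 (mod 17).
Check: 56 × 11 = 616 ≡ 4 (mod 68).
x ≡ 11 (mod 17), giving 4 solutions mod 68.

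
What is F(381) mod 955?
1

Matrix identity: Q^n = [[F_(n+1), F_n], [F_n, F_(n-1)]] with Q = [[1,1],[1,0]].
n = 381 = 101111101₂. Square-and-multiply, entries mod 955:
Q^1 = [[1,1],[1,0]]
Q^2 = (Q^1)² = [[2,1],[1,1]]
Q^5 = (Q^2)²·Q = [[8,5],[5,3]]
Q^11 = (Q^5)²·Q = [[144,89],[89,55]]
Q^23 = (Q^11)²·Q = [[528,7],[7,521]]
Q^47 = (Q^23)²·Q = [[631,928],[928,658]]
Q^95 = (Q^47)²·Q = [[232,655],[655,532]]
Q^190 = (Q^95)² = [[574,0],[0,574]]
Q^381 = (Q^190)²·Q = [[1,1],[1,0]]
F_381 mod 955 = Q^381[0][1] = 1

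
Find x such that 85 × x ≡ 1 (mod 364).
197

gcd(85, 364) = 1, so the inverse exists.
Extended Euclidean algorithm on (364, 85):
364 = 4 × 85 + 24  ⟹  24 = (1)·364 + (-4)·85
85 = 3 × 24 + 13  ⟹  13 = (-3)·364 + (13)·85
24 = 1 × 13 + 11  ⟹  11 = (4)·364 + (-17)·85
13 = 1 × 11 + 2  ⟹  2 = (-7)·364 + (30)·85
11 = 5 × 2 + 1  ⟹  1 = (39)·364 + (-167)·85
So (-167)·85 ≡ 1 (mod 364), i.e. 85^(-1) ≡ -167 ≡ 197 (mod 364).
Check: 85 × 197 = 16745 ≡ 1 (mod 364)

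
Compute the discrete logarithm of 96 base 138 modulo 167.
158

Baby-step giant-step with step n = ⌈√167⌉ = 13.
Baby steps 138^j mod 167 (j:value) for j=0..12: 0:1, 1:138, 2:6, 3:160, 4:36, 5:125, 6:49, 7:82, 8:127, 9:158, 10:94, 11:113, 12:63.
Giant-step multiplier: 138^(-13) ≡ 138^(166-13) = 138^153 ≡ 117 (mod 167).
Giant steps γ_i = 96·117^i mod 167: γ_0=96, γ_1=43, γ_2=21, γ_3=119, γ_4=62, γ_5=73, γ_6=24, γ_7=136, γ_8=47, γ_9=155, γ_10=99, γ_11=60, γ_12=6 (in table at j=2).
x = i·n + j = 12·13 + 2 = 158.
Check: 138^158 ≡ 96 (mod 167).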